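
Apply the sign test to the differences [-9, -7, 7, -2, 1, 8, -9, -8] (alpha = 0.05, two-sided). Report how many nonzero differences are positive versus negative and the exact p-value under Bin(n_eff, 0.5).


Step 1: Discard zero differences. Original n = 8; n_eff = number of nonzero differences = 8.
Nonzero differences (with sign): -9, -7, +7, -2, +1, +8, -9, -8
Step 2: Count signs: positive = 3, negative = 5.
Step 3: Under H0: P(positive) = 0.5, so the number of positives S ~ Bin(8, 0.5).
Step 4: Two-sided exact p-value = sum of Bin(8,0.5) probabilities at or below the observed probability = 0.726562.
Step 5: alpha = 0.05. fail to reject H0.

n_eff = 8, pos = 3, neg = 5, p = 0.726562, fail to reject H0.


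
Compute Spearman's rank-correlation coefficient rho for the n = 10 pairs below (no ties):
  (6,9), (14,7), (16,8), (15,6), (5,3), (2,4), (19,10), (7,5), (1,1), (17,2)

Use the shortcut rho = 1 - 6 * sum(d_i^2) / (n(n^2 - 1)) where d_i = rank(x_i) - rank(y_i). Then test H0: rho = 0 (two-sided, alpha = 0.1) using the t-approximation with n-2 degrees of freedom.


Step 1: Rank x and y separately (midranks; no ties here).
rank(x): 6->4, 14->6, 16->8, 15->7, 5->3, 2->2, 19->10, 7->5, 1->1, 17->9
rank(y): 9->9, 7->7, 8->8, 6->6, 3->3, 4->4, 10->10, 5->5, 1->1, 2->2
Step 2: d_i = R_x(i) - R_y(i); compute d_i^2.
  (4-9)^2=25, (6-7)^2=1, (8-8)^2=0, (7-6)^2=1, (3-3)^2=0, (2-4)^2=4, (10-10)^2=0, (5-5)^2=0, (1-1)^2=0, (9-2)^2=49
sum(d^2) = 80.
Step 3: rho = 1 - 6*80 / (10*(10^2 - 1)) = 1 - 480/990 = 0.515152.
Step 4: Under H0, t = rho * sqrt((n-2)/(1-rho^2)) = 1.7000 ~ t(8).
Step 5: Two-sided p-value from the t-distribution with 8 df = 0.127553.
Step 6: alpha = 0.1. fail to reject H0.

rho = 0.5152, p = 0.127553, fail to reject H0 at alpha = 0.1.


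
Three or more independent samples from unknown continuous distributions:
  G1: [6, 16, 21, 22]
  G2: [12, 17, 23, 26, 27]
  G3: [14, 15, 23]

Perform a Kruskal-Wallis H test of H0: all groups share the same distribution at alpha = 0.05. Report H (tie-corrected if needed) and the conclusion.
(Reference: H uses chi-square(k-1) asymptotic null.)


Step 1: Combine all N = 12 observations and assign midranks.
sorted (value, group, rank): (6,G1,1), (12,G2,2), (14,G3,3), (15,G3,4), (16,G1,5), (17,G2,6), (21,G1,7), (22,G1,8), (23,G2,9.5), (23,G3,9.5), (26,G2,11), (27,G2,12)
Step 2: Sum ranks within each group.
R_1 = 21 (n_1 = 4)
R_2 = 40.5 (n_2 = 5)
R_3 = 16.5 (n_3 = 3)
Step 3: H = 12/(N(N+1)) * sum(R_i^2/n_i) - 3(N+1)
     = 12/(12*13) * (21^2/4 + 40.5^2/5 + 16.5^2/3) - 3*13
     = 0.076923 * 529.05 - 39
     = 1.696154.
Step 4: Ties present; correction factor C = 1 - 6/(12^3 - 12) = 0.996503. Corrected H = 1.696154 / 0.996503 = 1.702105.
Step 5: Under H0, H ~ chi^2(2); p-value = 0.426965.
Step 6: alpha = 0.05. fail to reject H0.

H = 1.7021, df = 2, p = 0.426965, fail to reject H0.


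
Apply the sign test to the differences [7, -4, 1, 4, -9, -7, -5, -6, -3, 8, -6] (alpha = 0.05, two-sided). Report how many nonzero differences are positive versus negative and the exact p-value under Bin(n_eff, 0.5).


Step 1: Discard zero differences. Original n = 11; n_eff = number of nonzero differences = 11.
Nonzero differences (with sign): +7, -4, +1, +4, -9, -7, -5, -6, -3, +8, -6
Step 2: Count signs: positive = 4, negative = 7.
Step 3: Under H0: P(positive) = 0.5, so the number of positives S ~ Bin(11, 0.5).
Step 4: Two-sided exact p-value = sum of Bin(11,0.5) probabilities at or below the observed probability = 0.548828.
Step 5: alpha = 0.05. fail to reject H0.

n_eff = 11, pos = 4, neg = 7, p = 0.548828, fail to reject H0.


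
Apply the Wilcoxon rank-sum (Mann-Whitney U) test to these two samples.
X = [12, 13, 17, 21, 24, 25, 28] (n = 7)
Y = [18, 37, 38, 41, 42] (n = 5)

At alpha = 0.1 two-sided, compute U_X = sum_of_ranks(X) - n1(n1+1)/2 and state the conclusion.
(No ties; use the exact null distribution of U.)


Step 1: Combine and sort all 12 observations; assign midranks.
sorted (value, group): (12,X), (13,X), (17,X), (18,Y), (21,X), (24,X), (25,X), (28,X), (37,Y), (38,Y), (41,Y), (42,Y)
ranks: 12->1, 13->2, 17->3, 18->4, 21->5, 24->6, 25->7, 28->8, 37->9, 38->10, 41->11, 42->12
Step 2: Rank sum for X: R1 = 1 + 2 + 3 + 5 + 6 + 7 + 8 = 32.
Step 3: U_X = R1 - n1(n1+1)/2 = 32 - 7*8/2 = 32 - 28 = 4.
       U_Y = n1*n2 - U_X = 35 - 4 = 31.
Step 4: No ties, so the exact null distribution of U (based on enumerating the C(12,7) = 792 equally likely rank assignments) gives the two-sided p-value.
Step 5: p-value = 0.030303; compare to alpha = 0.1. reject H0.

U_X = 4, p = 0.030303, reject H0 at alpha = 0.1.


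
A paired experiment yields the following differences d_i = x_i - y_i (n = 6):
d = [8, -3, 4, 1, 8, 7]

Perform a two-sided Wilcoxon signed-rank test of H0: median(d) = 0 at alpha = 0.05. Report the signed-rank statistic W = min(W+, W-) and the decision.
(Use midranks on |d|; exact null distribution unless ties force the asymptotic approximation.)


Step 1: Drop any zero differences (none here) and take |d_i|.
|d| = [8, 3, 4, 1, 8, 7]
Step 2: Midrank |d_i| (ties get averaged ranks).
ranks: |8|->5.5, |3|->2, |4|->3, |1|->1, |8|->5.5, |7|->4
Step 3: Attach original signs; sum ranks with positive sign and with negative sign.
W+ = 5.5 + 3 + 1 + 5.5 + 4 = 19
W- = 2 = 2
(Check: W+ + W- = 21 should equal n(n+1)/2 = 21.)
Step 4: Test statistic W = min(W+, W-) = 2.
Step 5: Ties in |d|, so use the tie-corrected normal approximation.
        E[W] = n(n+1)/4 = 6*7/4 = 10.5.
        Tie groups: |d|=8 (t=2); sum(t^3 - t) = 6.
        Var[W] = n(n+1)(2n+1)/24 - sum(t^3-t)/48 = 546/24 - 6/48 = 22.625.
        z = (W - E[W]) / sqrt(Var[W]) = (2 - 10.5) / 4.7566 = -1.7870.
        Two-sided p = 2*Phi(z) = 0.073937.
Step 6: alpha = 0.05. fail to reject H0.

W+ = 19, W- = 2, W = min = 2, p = 0.073937, fail to reject H0.


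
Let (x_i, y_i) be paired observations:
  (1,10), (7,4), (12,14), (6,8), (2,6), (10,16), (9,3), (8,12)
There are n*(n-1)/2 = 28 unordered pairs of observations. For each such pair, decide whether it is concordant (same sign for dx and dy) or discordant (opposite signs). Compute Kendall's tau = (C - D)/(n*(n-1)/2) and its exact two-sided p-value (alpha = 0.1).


Step 1: Enumerate the 28 unordered pairs (i,j) with i<j and classify each by sign(x_j-x_i) * sign(y_j-y_i).
  (1,2):dx=+6,dy=-6->D; (1,3):dx=+11,dy=+4->C; (1,4):dx=+5,dy=-2->D; (1,5):dx=+1,dy=-4->D
  (1,6):dx=+9,dy=+6->C; (1,7):dx=+8,dy=-7->D; (1,8):dx=+7,dy=+2->C; (2,3):dx=+5,dy=+10->C
  (2,4):dx=-1,dy=+4->D; (2,5):dx=-5,dy=+2->D; (2,6):dx=+3,dy=+12->C; (2,7):dx=+2,dy=-1->D
  (2,8):dx=+1,dy=+8->C; (3,4):dx=-6,dy=-6->C; (3,5):dx=-10,dy=-8->C; (3,6):dx=-2,dy=+2->D
  (3,7):dx=-3,dy=-11->C; (3,8):dx=-4,dy=-2->C; (4,5):dx=-4,dy=-2->C; (4,6):dx=+4,dy=+8->C
  (4,7):dx=+3,dy=-5->D; (4,8):dx=+2,dy=+4->C; (5,6):dx=+8,dy=+10->C; (5,7):dx=+7,dy=-3->D
  (5,8):dx=+6,dy=+6->C; (6,7):dx=-1,dy=-13->C; (6,8):dx=-2,dy=-4->C; (7,8):dx=-1,dy=+9->D
Step 2: C = 17, D = 11, total pairs = 28.
Step 3: tau = (C - D)/(n(n-1)/2) = (17 - 11)/28 = 0.214286.
Step 4: Exact two-sided p-value (enumerate n! = 40320 permutations of y under H0): p = 0.548413.
Step 5: alpha = 0.1. fail to reject H0.

tau_b = 0.2143 (C=17, D=11), p = 0.548413, fail to reject H0.


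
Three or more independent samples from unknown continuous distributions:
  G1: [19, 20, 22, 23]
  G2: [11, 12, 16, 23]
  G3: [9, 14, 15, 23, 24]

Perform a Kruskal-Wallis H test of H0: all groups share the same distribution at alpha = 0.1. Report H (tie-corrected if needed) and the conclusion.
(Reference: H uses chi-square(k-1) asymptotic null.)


Step 1: Combine all N = 13 observations and assign midranks.
sorted (value, group, rank): (9,G3,1), (11,G2,2), (12,G2,3), (14,G3,4), (15,G3,5), (16,G2,6), (19,G1,7), (20,G1,8), (22,G1,9), (23,G1,11), (23,G2,11), (23,G3,11), (24,G3,13)
Step 2: Sum ranks within each group.
R_1 = 35 (n_1 = 4)
R_2 = 22 (n_2 = 4)
R_3 = 34 (n_3 = 5)
Step 3: H = 12/(N(N+1)) * sum(R_i^2/n_i) - 3(N+1)
     = 12/(13*14) * (35^2/4 + 22^2/4 + 34^2/5) - 3*14
     = 0.065934 * 658.45 - 42
     = 1.414286.
Step 4: Ties present; correction factor C = 1 - 24/(13^3 - 13) = 0.989011. Corrected H = 1.414286 / 0.989011 = 1.430000.
Step 5: Under H0, H ~ chi^2(2); p-value = 0.489192.
Step 6: alpha = 0.1. fail to reject H0.

H = 1.4300, df = 2, p = 0.489192, fail to reject H0.


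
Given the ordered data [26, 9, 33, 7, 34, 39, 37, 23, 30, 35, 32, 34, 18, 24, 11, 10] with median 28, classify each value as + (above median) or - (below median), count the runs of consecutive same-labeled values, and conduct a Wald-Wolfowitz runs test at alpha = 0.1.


Step 1: Compute median = 28; label A = above, B = below.
Labels in order: BBABAAABAAAABBBB  (n_A = 8, n_B = 8)
Step 2: Count runs R = 7.
Step 3: Under H0 (random ordering), E[R] = 2*n_A*n_B/(n_A+n_B) + 1 = 2*8*8/16 + 1 = 9.0000.
        Var[R] = 2*n_A*n_B*(2*n_A*n_B - n_A - n_B) / ((n_A+n_B)^2 * (n_A+n_B-1)) = 14336/3840 = 3.7333.
        SD[R] = 1.9322.
Step 4: Continuity-corrected z = (R + 0.5 - E[R]) / SD[R] = (7 + 0.5 - 9.0000) / 1.9322 = -0.7763.
Step 5: Two-sided p-value via normal approximation = 2*(1 - Phi(|z|)) = 0.437558.
Step 6: alpha = 0.1. fail to reject H0.

R = 7, z = -0.7763, p = 0.437558, fail to reject H0.


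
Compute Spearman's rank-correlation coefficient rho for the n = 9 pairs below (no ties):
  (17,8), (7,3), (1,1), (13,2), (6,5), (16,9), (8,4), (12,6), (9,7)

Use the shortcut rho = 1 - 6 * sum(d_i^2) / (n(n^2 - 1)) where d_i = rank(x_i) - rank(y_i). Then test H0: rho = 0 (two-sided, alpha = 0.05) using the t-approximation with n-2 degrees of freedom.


Step 1: Rank x and y separately (midranks; no ties here).
rank(x): 17->9, 7->3, 1->1, 13->7, 6->2, 16->8, 8->4, 12->6, 9->5
rank(y): 8->8, 3->3, 1->1, 2->2, 5->5, 9->9, 4->4, 6->6, 7->7
Step 2: d_i = R_x(i) - R_y(i); compute d_i^2.
  (9-8)^2=1, (3-3)^2=0, (1-1)^2=0, (7-2)^2=25, (2-5)^2=9, (8-9)^2=1, (4-4)^2=0, (6-6)^2=0, (5-7)^2=4
sum(d^2) = 40.
Step 3: rho = 1 - 6*40 / (9*(9^2 - 1)) = 1 - 240/720 = 0.666667.
Step 4: Under H0, t = rho * sqrt((n-2)/(1-rho^2)) = 2.3664 ~ t(7).
Step 5: Two-sided p-value from the t-distribution with 7 df = 0.049867.
Step 6: alpha = 0.05. reject H0.

rho = 0.6667, p = 0.049867, reject H0 at alpha = 0.05.


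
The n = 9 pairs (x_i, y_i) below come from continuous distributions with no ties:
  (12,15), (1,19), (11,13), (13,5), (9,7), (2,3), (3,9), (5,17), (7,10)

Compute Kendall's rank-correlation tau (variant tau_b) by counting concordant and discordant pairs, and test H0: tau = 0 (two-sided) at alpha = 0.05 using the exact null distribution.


Step 1: Enumerate the 36 unordered pairs (i,j) with i<j and classify each by sign(x_j-x_i) * sign(y_j-y_i).
  (1,2):dx=-11,dy=+4->D; (1,3):dx=-1,dy=-2->C; (1,4):dx=+1,dy=-10->D; (1,5):dx=-3,dy=-8->C
  (1,6):dx=-10,dy=-12->C; (1,7):dx=-9,dy=-6->C; (1,8):dx=-7,dy=+2->D; (1,9):dx=-5,dy=-5->C
  (2,3):dx=+10,dy=-6->D; (2,4):dx=+12,dy=-14->D; (2,5):dx=+8,dy=-12->D; (2,6):dx=+1,dy=-16->D
  (2,7):dx=+2,dy=-10->D; (2,8):dx=+4,dy=-2->D; (2,9):dx=+6,dy=-9->D; (3,4):dx=+2,dy=-8->D
  (3,5):dx=-2,dy=-6->C; (3,6):dx=-9,dy=-10->C; (3,7):dx=-8,dy=-4->C; (3,8):dx=-6,dy=+4->D
  (3,9):dx=-4,dy=-3->C; (4,5):dx=-4,dy=+2->D; (4,6):dx=-11,dy=-2->C; (4,7):dx=-10,dy=+4->D
  (4,8):dx=-8,dy=+12->D; (4,9):dx=-6,dy=+5->D; (5,6):dx=-7,dy=-4->C; (5,7):dx=-6,dy=+2->D
  (5,8):dx=-4,dy=+10->D; (5,9):dx=-2,dy=+3->D; (6,7):dx=+1,dy=+6->C; (6,8):dx=+3,dy=+14->C
  (6,9):dx=+5,dy=+7->C; (7,8):dx=+2,dy=+8->C; (7,9):dx=+4,dy=+1->C; (8,9):dx=+2,dy=-7->D
Step 2: C = 16, D = 20, total pairs = 36.
Step 3: tau = (C - D)/(n(n-1)/2) = (16 - 20)/36 = -0.111111.
Step 4: Exact two-sided p-value (enumerate n! = 362880 permutations of y under H0): p = 0.761414.
Step 5: alpha = 0.05. fail to reject H0.

tau_b = -0.1111 (C=16, D=20), p = 0.761414, fail to reject H0.


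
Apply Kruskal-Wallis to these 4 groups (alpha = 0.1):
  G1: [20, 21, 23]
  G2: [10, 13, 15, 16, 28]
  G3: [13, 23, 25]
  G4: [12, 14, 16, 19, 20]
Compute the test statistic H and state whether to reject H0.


Step 1: Combine all N = 16 observations and assign midranks.
sorted (value, group, rank): (10,G2,1), (12,G4,2), (13,G2,3.5), (13,G3,3.5), (14,G4,5), (15,G2,6), (16,G2,7.5), (16,G4,7.5), (19,G4,9), (20,G1,10.5), (20,G4,10.5), (21,G1,12), (23,G1,13.5), (23,G3,13.5), (25,G3,15), (28,G2,16)
Step 2: Sum ranks within each group.
R_1 = 36 (n_1 = 3)
R_2 = 34 (n_2 = 5)
R_3 = 32 (n_3 = 3)
R_4 = 34 (n_4 = 5)
Step 3: H = 12/(N(N+1)) * sum(R_i^2/n_i) - 3(N+1)
     = 12/(16*17) * (36^2/3 + 34^2/5 + 32^2/3 + 34^2/5) - 3*17
     = 0.044118 * 1235.73 - 51
     = 3.517647.
Step 4: Ties present; correction factor C = 1 - 24/(16^3 - 16) = 0.994118. Corrected H = 3.517647 / 0.994118 = 3.538462.
Step 5: Under H0, H ~ chi^2(3); p-value = 0.315808.
Step 6: alpha = 0.1. fail to reject H0.

H = 3.5385, df = 3, p = 0.315808, fail to reject H0.


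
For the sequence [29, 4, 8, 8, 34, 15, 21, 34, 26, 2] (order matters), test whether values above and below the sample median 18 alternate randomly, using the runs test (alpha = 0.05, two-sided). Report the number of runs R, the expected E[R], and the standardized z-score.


Step 1: Compute median = 18; label A = above, B = below.
Labels in order: ABBBABAAAB  (n_A = 5, n_B = 5)
Step 2: Count runs R = 6.
Step 3: Under H0 (random ordering), E[R] = 2*n_A*n_B/(n_A+n_B) + 1 = 2*5*5/10 + 1 = 6.0000.
        Var[R] = 2*n_A*n_B*(2*n_A*n_B - n_A - n_B) / ((n_A+n_B)^2 * (n_A+n_B-1)) = 2000/900 = 2.2222.
        SD[R] = 1.4907.
Step 4: R = E[R], so z = 0 with no continuity correction.
Step 5: Two-sided p-value via normal approximation = 2*(1 - Phi(|z|)) = 1.000000.
Step 6: alpha = 0.05. fail to reject H0.

R = 6, z = 0.0000, p = 1.000000, fail to reject H0.


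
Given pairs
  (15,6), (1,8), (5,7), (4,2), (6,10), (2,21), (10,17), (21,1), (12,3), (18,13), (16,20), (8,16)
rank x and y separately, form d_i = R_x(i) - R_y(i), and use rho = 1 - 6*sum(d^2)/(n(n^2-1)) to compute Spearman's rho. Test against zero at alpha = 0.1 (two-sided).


Step 1: Rank x and y separately (midranks; no ties here).
rank(x): 15->9, 1->1, 5->4, 4->3, 6->5, 2->2, 10->7, 21->12, 12->8, 18->11, 16->10, 8->6
rank(y): 6->4, 8->6, 7->5, 2->2, 10->7, 21->12, 17->10, 1->1, 3->3, 13->8, 20->11, 16->9
Step 2: d_i = R_x(i) - R_y(i); compute d_i^2.
  (9-4)^2=25, (1-6)^2=25, (4-5)^2=1, (3-2)^2=1, (5-7)^2=4, (2-12)^2=100, (7-10)^2=9, (12-1)^2=121, (8-3)^2=25, (11-8)^2=9, (10-11)^2=1, (6-9)^2=9
sum(d^2) = 330.
Step 3: rho = 1 - 6*330 / (12*(12^2 - 1)) = 1 - 1980/1716 = -0.153846.
Step 4: Under H0, t = rho * sqrt((n-2)/(1-rho^2)) = -0.4924 ~ t(10).
Step 5: Two-sided p-value from the t-distribution with 10 df = 0.633091.
Step 6: alpha = 0.1. fail to reject H0.

rho = -0.1538, p = 0.633091, fail to reject H0 at alpha = 0.1.


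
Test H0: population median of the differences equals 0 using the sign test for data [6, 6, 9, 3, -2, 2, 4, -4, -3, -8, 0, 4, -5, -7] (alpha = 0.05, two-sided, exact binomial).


Step 1: Discard zero differences. Original n = 14; n_eff = number of nonzero differences = 13.
Nonzero differences (with sign): +6, +6, +9, +3, -2, +2, +4, -4, -3, -8, +4, -5, -7
Step 2: Count signs: positive = 7, negative = 6.
Step 3: Under H0: P(positive) = 0.5, so the number of positives S ~ Bin(13, 0.5).
Step 4: Two-sided exact p-value = sum of Bin(13,0.5) probabilities at or below the observed probability = 1.000000.
Step 5: alpha = 0.05. fail to reject H0.

n_eff = 13, pos = 7, neg = 6, p = 1.000000, fail to reject H0.


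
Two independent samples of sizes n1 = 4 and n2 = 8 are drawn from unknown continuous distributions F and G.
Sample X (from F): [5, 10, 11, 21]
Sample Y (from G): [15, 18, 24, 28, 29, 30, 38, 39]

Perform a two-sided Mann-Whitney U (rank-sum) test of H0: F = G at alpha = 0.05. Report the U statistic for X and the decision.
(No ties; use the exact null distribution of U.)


Step 1: Combine and sort all 12 observations; assign midranks.
sorted (value, group): (5,X), (10,X), (11,X), (15,Y), (18,Y), (21,X), (24,Y), (28,Y), (29,Y), (30,Y), (38,Y), (39,Y)
ranks: 5->1, 10->2, 11->3, 15->4, 18->5, 21->6, 24->7, 28->8, 29->9, 30->10, 38->11, 39->12
Step 2: Rank sum for X: R1 = 1 + 2 + 3 + 6 = 12.
Step 3: U_X = R1 - n1(n1+1)/2 = 12 - 4*5/2 = 12 - 10 = 2.
       U_Y = n1*n2 - U_X = 32 - 2 = 30.
Step 4: No ties, so the exact null distribution of U (based on enumerating the C(12,4) = 495 equally likely rank assignments) gives the two-sided p-value.
Step 5: p-value = 0.016162; compare to alpha = 0.05. reject H0.

U_X = 2, p = 0.016162, reject H0 at alpha = 0.05.


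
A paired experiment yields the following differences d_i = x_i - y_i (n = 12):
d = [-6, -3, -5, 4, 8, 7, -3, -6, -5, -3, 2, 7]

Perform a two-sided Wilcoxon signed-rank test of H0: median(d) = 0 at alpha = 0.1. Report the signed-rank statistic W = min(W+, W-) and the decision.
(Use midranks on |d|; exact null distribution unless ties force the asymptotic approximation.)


Step 1: Drop any zero differences (none here) and take |d_i|.
|d| = [6, 3, 5, 4, 8, 7, 3, 6, 5, 3, 2, 7]
Step 2: Midrank |d_i| (ties get averaged ranks).
ranks: |6|->8.5, |3|->3, |5|->6.5, |4|->5, |8|->12, |7|->10.5, |3|->3, |6|->8.5, |5|->6.5, |3|->3, |2|->1, |7|->10.5
Step 3: Attach original signs; sum ranks with positive sign and with negative sign.
W+ = 5 + 12 + 10.5 + 1 + 10.5 = 39
W- = 8.5 + 3 + 6.5 + 3 + 8.5 + 6.5 + 3 = 39
(Check: W+ + W- = 78 should equal n(n+1)/2 = 78.)
Step 4: Test statistic W = min(W+, W-) = 39.
Step 5: Ties in |d|, so use the tie-corrected normal approximation.
        E[W] = n(n+1)/4 = 12*13/4 = 39.
        Tie groups: |d|=3 (t=3), |d|=5 (t=2), |d|=6 (t=2), |d|=7 (t=2); sum(t^3 - t) = 42.
        Var[W] = n(n+1)(2n+1)/24 - sum(t^3-t)/48 = 3900/24 - 42/48 = 161.625.
        z = (W - E[W]) / sqrt(Var[W]) = (39 - 39) / 12.7132 = 0.0000.
        Two-sided p = 2*Phi(z) = 1.000000.
Step 6: alpha = 0.1. fail to reject H0.

W+ = 39, W- = 39, W = min = 39, p = 1.000000, fail to reject H0.


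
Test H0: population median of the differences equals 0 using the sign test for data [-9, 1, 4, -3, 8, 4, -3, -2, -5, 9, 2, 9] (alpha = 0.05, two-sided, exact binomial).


Step 1: Discard zero differences. Original n = 12; n_eff = number of nonzero differences = 12.
Nonzero differences (with sign): -9, +1, +4, -3, +8, +4, -3, -2, -5, +9, +2, +9
Step 2: Count signs: positive = 7, negative = 5.
Step 3: Under H0: P(positive) = 0.5, so the number of positives S ~ Bin(12, 0.5).
Step 4: Two-sided exact p-value = sum of Bin(12,0.5) probabilities at or below the observed probability = 0.774414.
Step 5: alpha = 0.05. fail to reject H0.

n_eff = 12, pos = 7, neg = 5, p = 0.774414, fail to reject H0.


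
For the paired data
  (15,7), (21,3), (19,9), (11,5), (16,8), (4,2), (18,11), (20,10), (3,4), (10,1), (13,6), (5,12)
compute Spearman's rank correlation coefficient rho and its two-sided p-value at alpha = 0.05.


Step 1: Rank x and y separately (midranks; no ties here).
rank(x): 15->7, 21->12, 19->10, 11->5, 16->8, 4->2, 18->9, 20->11, 3->1, 10->4, 13->6, 5->3
rank(y): 7->7, 3->3, 9->9, 5->5, 8->8, 2->2, 11->11, 10->10, 4->4, 1->1, 6->6, 12->12
Step 2: d_i = R_x(i) - R_y(i); compute d_i^2.
  (7-7)^2=0, (12-3)^2=81, (10-9)^2=1, (5-5)^2=0, (8-8)^2=0, (2-2)^2=0, (9-11)^2=4, (11-10)^2=1, (1-4)^2=9, (4-1)^2=9, (6-6)^2=0, (3-12)^2=81
sum(d^2) = 186.
Step 3: rho = 1 - 6*186 / (12*(12^2 - 1)) = 1 - 1116/1716 = 0.349650.
Step 4: Under H0, t = rho * sqrt((n-2)/(1-rho^2)) = 1.1802 ~ t(10).
Step 5: Two-sided p-value from the t-distribution with 10 df = 0.265239.
Step 6: alpha = 0.05. fail to reject H0.

rho = 0.3497, p = 0.265239, fail to reject H0 at alpha = 0.05.


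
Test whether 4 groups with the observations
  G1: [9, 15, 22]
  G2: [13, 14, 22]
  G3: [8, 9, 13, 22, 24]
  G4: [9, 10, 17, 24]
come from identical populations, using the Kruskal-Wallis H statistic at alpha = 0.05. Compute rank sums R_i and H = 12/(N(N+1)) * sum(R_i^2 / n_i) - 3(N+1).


Step 1: Combine all N = 15 observations and assign midranks.
sorted (value, group, rank): (8,G3,1), (9,G1,3), (9,G3,3), (9,G4,3), (10,G4,5), (13,G2,6.5), (13,G3,6.5), (14,G2,8), (15,G1,9), (17,G4,10), (22,G1,12), (22,G2,12), (22,G3,12), (24,G3,14.5), (24,G4,14.5)
Step 2: Sum ranks within each group.
R_1 = 24 (n_1 = 3)
R_2 = 26.5 (n_2 = 3)
R_3 = 37 (n_3 = 5)
R_4 = 32.5 (n_4 = 4)
Step 3: H = 12/(N(N+1)) * sum(R_i^2/n_i) - 3(N+1)
     = 12/(15*16) * (24^2/3 + 26.5^2/3 + 37^2/5 + 32.5^2/4) - 3*16
     = 0.050000 * 963.946 - 48
     = 0.197292.
Step 4: Ties present; correction factor C = 1 - 60/(15^3 - 15) = 0.982143. Corrected H = 0.197292 / 0.982143 = 0.200879.
Step 5: Under H0, H ~ chi^2(3); p-value = 0.977447.
Step 6: alpha = 0.05. fail to reject H0.

H = 0.2009, df = 3, p = 0.977447, fail to reject H0.


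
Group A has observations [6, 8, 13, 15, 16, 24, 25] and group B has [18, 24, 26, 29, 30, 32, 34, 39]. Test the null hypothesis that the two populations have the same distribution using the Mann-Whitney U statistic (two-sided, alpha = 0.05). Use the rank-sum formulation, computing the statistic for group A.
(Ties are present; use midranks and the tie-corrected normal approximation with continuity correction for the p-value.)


Step 1: Combine and sort all 15 observations; assign midranks.
sorted (value, group): (6,X), (8,X), (13,X), (15,X), (16,X), (18,Y), (24,X), (24,Y), (25,X), (26,Y), (29,Y), (30,Y), (32,Y), (34,Y), (39,Y)
ranks: 6->1, 8->2, 13->3, 15->4, 16->5, 18->6, 24->7.5, 24->7.5, 25->9, 26->10, 29->11, 30->12, 32->13, 34->14, 39->15
Step 2: Rank sum for X: R1 = 1 + 2 + 3 + 4 + 5 + 7.5 + 9 = 31.5.
Step 3: U_X = R1 - n1(n1+1)/2 = 31.5 - 7*8/2 = 31.5 - 28 = 3.5.
       U_Y = n1*n2 - U_X = 56 - 3.5 = 52.5.
Step 4: Ties are present, so use the tie-corrected normal approximation (with continuity correction) for the p-value.
Step 5: p-value = 0.005437; compare to alpha = 0.05. reject H0.

U_X = 3.5, p = 0.005437, reject H0 at alpha = 0.05.


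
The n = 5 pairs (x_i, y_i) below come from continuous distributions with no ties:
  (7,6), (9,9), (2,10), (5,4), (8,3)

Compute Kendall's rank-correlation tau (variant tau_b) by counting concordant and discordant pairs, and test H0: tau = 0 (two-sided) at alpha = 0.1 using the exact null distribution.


Step 1: Enumerate the 10 unordered pairs (i,j) with i<j and classify each by sign(x_j-x_i) * sign(y_j-y_i).
  (1,2):dx=+2,dy=+3->C; (1,3):dx=-5,dy=+4->D; (1,4):dx=-2,dy=-2->C; (1,5):dx=+1,dy=-3->D
  (2,3):dx=-7,dy=+1->D; (2,4):dx=-4,dy=-5->C; (2,5):dx=-1,dy=-6->C; (3,4):dx=+3,dy=-6->D
  (3,5):dx=+6,dy=-7->D; (4,5):dx=+3,dy=-1->D
Step 2: C = 4, D = 6, total pairs = 10.
Step 3: tau = (C - D)/(n(n-1)/2) = (4 - 6)/10 = -0.200000.
Step 4: Exact two-sided p-value (enumerate n! = 120 permutations of y under H0): p = 0.816667.
Step 5: alpha = 0.1. fail to reject H0.

tau_b = -0.2000 (C=4, D=6), p = 0.816667, fail to reject H0.


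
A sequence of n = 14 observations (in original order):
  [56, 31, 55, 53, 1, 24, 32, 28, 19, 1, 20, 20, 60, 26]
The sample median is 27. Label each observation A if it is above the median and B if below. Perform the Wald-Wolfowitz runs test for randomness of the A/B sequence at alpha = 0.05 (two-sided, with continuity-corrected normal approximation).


Step 1: Compute median = 27; label A = above, B = below.
Labels in order: AAAABBAABBBBAB  (n_A = 7, n_B = 7)
Step 2: Count runs R = 6.
Step 3: Under H0 (random ordering), E[R] = 2*n_A*n_B/(n_A+n_B) + 1 = 2*7*7/14 + 1 = 8.0000.
        Var[R] = 2*n_A*n_B*(2*n_A*n_B - n_A - n_B) / ((n_A+n_B)^2 * (n_A+n_B-1)) = 8232/2548 = 3.2308.
        SD[R] = 1.7974.
Step 4: Continuity-corrected z = (R + 0.5 - E[R]) / SD[R] = (6 + 0.5 - 8.0000) / 1.7974 = -0.8345.
Step 5: Two-sided p-value via normal approximation = 2*(1 - Phi(|z|)) = 0.403986.
Step 6: alpha = 0.05. fail to reject H0.

R = 6, z = -0.8345, p = 0.403986, fail to reject H0.


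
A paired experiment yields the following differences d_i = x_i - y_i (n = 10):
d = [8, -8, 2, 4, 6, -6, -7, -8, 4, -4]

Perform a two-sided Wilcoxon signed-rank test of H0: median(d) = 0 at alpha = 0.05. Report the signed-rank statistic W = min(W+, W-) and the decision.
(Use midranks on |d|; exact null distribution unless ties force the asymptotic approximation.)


Step 1: Drop any zero differences (none here) and take |d_i|.
|d| = [8, 8, 2, 4, 6, 6, 7, 8, 4, 4]
Step 2: Midrank |d_i| (ties get averaged ranks).
ranks: |8|->9, |8|->9, |2|->1, |4|->3, |6|->5.5, |6|->5.5, |7|->7, |8|->9, |4|->3, |4|->3
Step 3: Attach original signs; sum ranks with positive sign and with negative sign.
W+ = 9 + 1 + 3 + 5.5 + 3 = 21.5
W- = 9 + 5.5 + 7 + 9 + 3 = 33.5
(Check: W+ + W- = 55 should equal n(n+1)/2 = 55.)
Step 4: Test statistic W = min(W+, W-) = 21.5.
Step 5: Ties in |d|, so use the tie-corrected normal approximation.
        E[W] = n(n+1)/4 = 10*11/4 = 27.5.
        Tie groups: |d|=4 (t=3), |d|=6 (t=2), |d|=8 (t=3); sum(t^3 - t) = 54.
        Var[W] = n(n+1)(2n+1)/24 - sum(t^3-t)/48 = 2310/24 - 54/48 = 95.125.
        z = (W - E[W]) / sqrt(Var[W]) = (21.5 - 27.5) / 9.7532 = -0.6152.
        Two-sided p = 2*Phi(z) = 0.538434.
Step 6: alpha = 0.05. fail to reject H0.

W+ = 21.5, W- = 33.5, W = min = 21.5, p = 0.538434, fail to reject H0.


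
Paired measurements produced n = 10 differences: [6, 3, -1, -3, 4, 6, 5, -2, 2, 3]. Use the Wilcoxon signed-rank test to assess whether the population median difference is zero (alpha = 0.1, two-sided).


Step 1: Drop any zero differences (none here) and take |d_i|.
|d| = [6, 3, 1, 3, 4, 6, 5, 2, 2, 3]
Step 2: Midrank |d_i| (ties get averaged ranks).
ranks: |6|->9.5, |3|->5, |1|->1, |3|->5, |4|->7, |6|->9.5, |5|->8, |2|->2.5, |2|->2.5, |3|->5
Step 3: Attach original signs; sum ranks with positive sign and with negative sign.
W+ = 9.5 + 5 + 7 + 9.5 + 8 + 2.5 + 5 = 46.5
W- = 1 + 5 + 2.5 = 8.5
(Check: W+ + W- = 55 should equal n(n+1)/2 = 55.)
Step 4: Test statistic W = min(W+, W-) = 8.5.
Step 5: Ties in |d|, so use the tie-corrected normal approximation.
        E[W] = n(n+1)/4 = 10*11/4 = 27.5.
        Tie groups: |d|=2 (t=2), |d|=3 (t=3), |d|=6 (t=2); sum(t^3 - t) = 36.
        Var[W] = n(n+1)(2n+1)/24 - sum(t^3-t)/48 = 2310/24 - 36/48 = 95.5.
        z = (W - E[W]) / sqrt(Var[W]) = (8.5 - 27.5) / 9.7724 = -1.9442.
        Two-sided p = 2*Phi(z) = 0.051865.
Step 6: alpha = 0.1. reject H0.

W+ = 46.5, W- = 8.5, W = min = 8.5, p = 0.051865, reject H0.


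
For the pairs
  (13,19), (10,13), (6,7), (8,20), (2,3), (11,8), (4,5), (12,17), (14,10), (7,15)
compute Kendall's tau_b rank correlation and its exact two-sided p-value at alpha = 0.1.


Step 1: Enumerate the 45 unordered pairs (i,j) with i<j and classify each by sign(x_j-x_i) * sign(y_j-y_i).
  (1,2):dx=-3,dy=-6->C; (1,3):dx=-7,dy=-12->C; (1,4):dx=-5,dy=+1->D; (1,5):dx=-11,dy=-16->C
  (1,6):dx=-2,dy=-11->C; (1,7):dx=-9,dy=-14->C; (1,8):dx=-1,dy=-2->C; (1,9):dx=+1,dy=-9->D
  (1,10):dx=-6,dy=-4->C; (2,3):dx=-4,dy=-6->C; (2,4):dx=-2,dy=+7->D; (2,5):dx=-8,dy=-10->C
  (2,6):dx=+1,dy=-5->D; (2,7):dx=-6,dy=-8->C; (2,8):dx=+2,dy=+4->C; (2,9):dx=+4,dy=-3->D
  (2,10):dx=-3,dy=+2->D; (3,4):dx=+2,dy=+13->C; (3,5):dx=-4,dy=-4->C; (3,6):dx=+5,dy=+1->C
  (3,7):dx=-2,dy=-2->C; (3,8):dx=+6,dy=+10->C; (3,9):dx=+8,dy=+3->C; (3,10):dx=+1,dy=+8->C
  (4,5):dx=-6,dy=-17->C; (4,6):dx=+3,dy=-12->D; (4,7):dx=-4,dy=-15->C; (4,8):dx=+4,dy=-3->D
  (4,9):dx=+6,dy=-10->D; (4,10):dx=-1,dy=-5->C; (5,6):dx=+9,dy=+5->C; (5,7):dx=+2,dy=+2->C
  (5,8):dx=+10,dy=+14->C; (5,9):dx=+12,dy=+7->C; (5,10):dx=+5,dy=+12->C; (6,7):dx=-7,dy=-3->C
  (6,8):dx=+1,dy=+9->C; (6,9):dx=+3,dy=+2->C; (6,10):dx=-4,dy=+7->D; (7,8):dx=+8,dy=+12->C
  (7,9):dx=+10,dy=+5->C; (7,10):dx=+3,dy=+10->C; (8,9):dx=+2,dy=-7->D; (8,10):dx=-5,dy=-2->C
  (9,10):dx=-7,dy=+5->D
Step 2: C = 33, D = 12, total pairs = 45.
Step 3: tau = (C - D)/(n(n-1)/2) = (33 - 12)/45 = 0.466667.
Step 4: Exact two-sided p-value (enumerate n! = 3628800 permutations of y under H0): p = 0.072550.
Step 5: alpha = 0.1. reject H0.

tau_b = 0.4667 (C=33, D=12), p = 0.072550, reject H0.


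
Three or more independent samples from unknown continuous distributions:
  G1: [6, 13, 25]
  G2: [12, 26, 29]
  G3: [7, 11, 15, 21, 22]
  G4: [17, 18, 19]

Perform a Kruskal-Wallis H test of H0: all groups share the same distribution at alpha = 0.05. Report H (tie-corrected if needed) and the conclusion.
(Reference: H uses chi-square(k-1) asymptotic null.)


Step 1: Combine all N = 14 observations and assign midranks.
sorted (value, group, rank): (6,G1,1), (7,G3,2), (11,G3,3), (12,G2,4), (13,G1,5), (15,G3,6), (17,G4,7), (18,G4,8), (19,G4,9), (21,G3,10), (22,G3,11), (25,G1,12), (26,G2,13), (29,G2,14)
Step 2: Sum ranks within each group.
R_1 = 18 (n_1 = 3)
R_2 = 31 (n_2 = 3)
R_3 = 32 (n_3 = 5)
R_4 = 24 (n_4 = 3)
Step 3: H = 12/(N(N+1)) * sum(R_i^2/n_i) - 3(N+1)
     = 12/(14*15) * (18^2/3 + 31^2/3 + 32^2/5 + 24^2/3) - 3*15
     = 0.057143 * 825.133 - 45
     = 2.150476.
Step 4: No ties, so H is used without correction.
Step 5: Under H0, H ~ chi^2(3); p-value = 0.541769.
Step 6: alpha = 0.05. fail to reject H0.

H = 2.1505, df = 3, p = 0.541769, fail to reject H0.


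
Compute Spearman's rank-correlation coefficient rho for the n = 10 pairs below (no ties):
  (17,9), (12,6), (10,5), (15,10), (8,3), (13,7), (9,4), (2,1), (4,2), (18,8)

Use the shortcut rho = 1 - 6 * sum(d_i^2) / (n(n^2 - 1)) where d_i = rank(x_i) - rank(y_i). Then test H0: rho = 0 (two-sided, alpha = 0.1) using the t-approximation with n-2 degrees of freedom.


Step 1: Rank x and y separately (midranks; no ties here).
rank(x): 17->9, 12->6, 10->5, 15->8, 8->3, 13->7, 9->4, 2->1, 4->2, 18->10
rank(y): 9->9, 6->6, 5->5, 10->10, 3->3, 7->7, 4->4, 1->1, 2->2, 8->8
Step 2: d_i = R_x(i) - R_y(i); compute d_i^2.
  (9-9)^2=0, (6-6)^2=0, (5-5)^2=0, (8-10)^2=4, (3-3)^2=0, (7-7)^2=0, (4-4)^2=0, (1-1)^2=0, (2-2)^2=0, (10-8)^2=4
sum(d^2) = 8.
Step 3: rho = 1 - 6*8 / (10*(10^2 - 1)) = 1 - 48/990 = 0.951515.
Step 4: Under H0, t = rho * sqrt((n-2)/(1-rho^2)) = 8.7493 ~ t(8).
Step 5: Two-sided p-value from the t-distribution with 8 df = 0.000023.
Step 6: alpha = 0.1. reject H0.

rho = 0.9515, p = 0.000023, reject H0 at alpha = 0.1.


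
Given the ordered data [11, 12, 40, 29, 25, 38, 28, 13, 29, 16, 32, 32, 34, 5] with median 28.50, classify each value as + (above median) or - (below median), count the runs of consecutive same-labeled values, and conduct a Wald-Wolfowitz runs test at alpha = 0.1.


Step 1: Compute median = 28.50; label A = above, B = below.
Labels in order: BBAABABBABAAAB  (n_A = 7, n_B = 7)
Step 2: Count runs R = 9.
Step 3: Under H0 (random ordering), E[R] = 2*n_A*n_B/(n_A+n_B) + 1 = 2*7*7/14 + 1 = 8.0000.
        Var[R] = 2*n_A*n_B*(2*n_A*n_B - n_A - n_B) / ((n_A+n_B)^2 * (n_A+n_B-1)) = 8232/2548 = 3.2308.
        SD[R] = 1.7974.
Step 4: Continuity-corrected z = (R - 0.5 - E[R]) / SD[R] = (9 - 0.5 - 8.0000) / 1.7974 = 0.2782.
Step 5: Two-sided p-value via normal approximation = 2*(1 - Phi(|z|)) = 0.780879.
Step 6: alpha = 0.1. fail to reject H0.

R = 9, z = 0.2782, p = 0.780879, fail to reject H0.


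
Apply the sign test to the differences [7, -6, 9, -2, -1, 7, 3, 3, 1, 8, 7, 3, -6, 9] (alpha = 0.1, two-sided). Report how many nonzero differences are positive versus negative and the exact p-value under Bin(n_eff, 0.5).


Step 1: Discard zero differences. Original n = 14; n_eff = number of nonzero differences = 14.
Nonzero differences (with sign): +7, -6, +9, -2, -1, +7, +3, +3, +1, +8, +7, +3, -6, +9
Step 2: Count signs: positive = 10, negative = 4.
Step 3: Under H0: P(positive) = 0.5, so the number of positives S ~ Bin(14, 0.5).
Step 4: Two-sided exact p-value = sum of Bin(14,0.5) probabilities at or below the observed probability = 0.179565.
Step 5: alpha = 0.1. fail to reject H0.

n_eff = 14, pos = 10, neg = 4, p = 0.179565, fail to reject H0.


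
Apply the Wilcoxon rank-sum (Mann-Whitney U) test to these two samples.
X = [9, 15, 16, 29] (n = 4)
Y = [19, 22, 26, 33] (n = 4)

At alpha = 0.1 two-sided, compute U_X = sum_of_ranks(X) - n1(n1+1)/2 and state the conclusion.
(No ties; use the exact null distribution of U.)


Step 1: Combine and sort all 8 observations; assign midranks.
sorted (value, group): (9,X), (15,X), (16,X), (19,Y), (22,Y), (26,Y), (29,X), (33,Y)
ranks: 9->1, 15->2, 16->3, 19->4, 22->5, 26->6, 29->7, 33->8
Step 2: Rank sum for X: R1 = 1 + 2 + 3 + 7 = 13.
Step 3: U_X = R1 - n1(n1+1)/2 = 13 - 4*5/2 = 13 - 10 = 3.
       U_Y = n1*n2 - U_X = 16 - 3 = 13.
Step 4: No ties, so the exact null distribution of U (based on enumerating the C(8,4) = 70 equally likely rank assignments) gives the two-sided p-value.
Step 5: p-value = 0.200000; compare to alpha = 0.1. fail to reject H0.

U_X = 3, p = 0.200000, fail to reject H0 at alpha = 0.1.


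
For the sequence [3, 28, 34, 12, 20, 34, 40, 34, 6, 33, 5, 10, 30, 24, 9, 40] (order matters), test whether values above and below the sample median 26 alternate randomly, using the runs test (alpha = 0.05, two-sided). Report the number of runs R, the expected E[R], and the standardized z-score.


Step 1: Compute median = 26; label A = above, B = below.
Labels in order: BAABBAAABABBABBA  (n_A = 8, n_B = 8)
Step 2: Count runs R = 10.
Step 3: Under H0 (random ordering), E[R] = 2*n_A*n_B/(n_A+n_B) + 1 = 2*8*8/16 + 1 = 9.0000.
        Var[R] = 2*n_A*n_B*(2*n_A*n_B - n_A - n_B) / ((n_A+n_B)^2 * (n_A+n_B-1)) = 14336/3840 = 3.7333.
        SD[R] = 1.9322.
Step 4: Continuity-corrected z = (R - 0.5 - E[R]) / SD[R] = (10 - 0.5 - 9.0000) / 1.9322 = 0.2588.
Step 5: Two-sided p-value via normal approximation = 2*(1 - Phi(|z|)) = 0.795809.
Step 6: alpha = 0.05. fail to reject H0.

R = 10, z = 0.2588, p = 0.795809, fail to reject H0.


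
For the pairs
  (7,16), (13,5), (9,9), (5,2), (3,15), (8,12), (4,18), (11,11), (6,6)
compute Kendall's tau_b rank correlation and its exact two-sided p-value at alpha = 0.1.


Step 1: Enumerate the 36 unordered pairs (i,j) with i<j and classify each by sign(x_j-x_i) * sign(y_j-y_i).
  (1,2):dx=+6,dy=-11->D; (1,3):dx=+2,dy=-7->D; (1,4):dx=-2,dy=-14->C; (1,5):dx=-4,dy=-1->C
  (1,6):dx=+1,dy=-4->D; (1,7):dx=-3,dy=+2->D; (1,8):dx=+4,dy=-5->D; (1,9):dx=-1,dy=-10->C
  (2,3):dx=-4,dy=+4->D; (2,4):dx=-8,dy=-3->C; (2,5):dx=-10,dy=+10->D; (2,6):dx=-5,dy=+7->D
  (2,7):dx=-9,dy=+13->D; (2,8):dx=-2,dy=+6->D; (2,9):dx=-7,dy=+1->D; (3,4):dx=-4,dy=-7->C
  (3,5):dx=-6,dy=+6->D; (3,6):dx=-1,dy=+3->D; (3,7):dx=-5,dy=+9->D; (3,8):dx=+2,dy=+2->C
  (3,9):dx=-3,dy=-3->C; (4,5):dx=-2,dy=+13->D; (4,6):dx=+3,dy=+10->C; (4,7):dx=-1,dy=+16->D
  (4,8):dx=+6,dy=+9->C; (4,9):dx=+1,dy=+4->C; (5,6):dx=+5,dy=-3->D; (5,7):dx=+1,dy=+3->C
  (5,8):dx=+8,dy=-4->D; (5,9):dx=+3,dy=-9->D; (6,7):dx=-4,dy=+6->D; (6,8):dx=+3,dy=-1->D
  (6,9):dx=-2,dy=-6->C; (7,8):dx=+7,dy=-7->D; (7,9):dx=+2,dy=-12->D; (8,9):dx=-5,dy=-5->C
Step 2: C = 13, D = 23, total pairs = 36.
Step 3: tau = (C - D)/(n(n-1)/2) = (13 - 23)/36 = -0.277778.
Step 4: Exact two-sided p-value (enumerate n! = 362880 permutations of y under H0): p = 0.358488.
Step 5: alpha = 0.1. fail to reject H0.

tau_b = -0.2778 (C=13, D=23), p = 0.358488, fail to reject H0.


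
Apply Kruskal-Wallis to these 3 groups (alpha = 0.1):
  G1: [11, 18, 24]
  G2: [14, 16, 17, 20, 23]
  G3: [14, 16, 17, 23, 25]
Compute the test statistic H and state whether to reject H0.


Step 1: Combine all N = 13 observations and assign midranks.
sorted (value, group, rank): (11,G1,1), (14,G2,2.5), (14,G3,2.5), (16,G2,4.5), (16,G3,4.5), (17,G2,6.5), (17,G3,6.5), (18,G1,8), (20,G2,9), (23,G2,10.5), (23,G3,10.5), (24,G1,12), (25,G3,13)
Step 2: Sum ranks within each group.
R_1 = 21 (n_1 = 3)
R_2 = 33 (n_2 = 5)
R_3 = 37 (n_3 = 5)
Step 3: H = 12/(N(N+1)) * sum(R_i^2/n_i) - 3(N+1)
     = 12/(13*14) * (21^2/3 + 33^2/5 + 37^2/5) - 3*14
     = 0.065934 * 638.6 - 42
     = 0.105495.
Step 4: Ties present; correction factor C = 1 - 24/(13^3 - 13) = 0.989011. Corrected H = 0.105495 / 0.989011 = 0.106667.
Step 5: Under H0, H ~ chi^2(2); p-value = 0.948064.
Step 6: alpha = 0.1. fail to reject H0.

H = 0.1067, df = 2, p = 0.948064, fail to reject H0.


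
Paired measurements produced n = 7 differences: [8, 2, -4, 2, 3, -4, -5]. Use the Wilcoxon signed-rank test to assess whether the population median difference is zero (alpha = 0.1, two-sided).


Step 1: Drop any zero differences (none here) and take |d_i|.
|d| = [8, 2, 4, 2, 3, 4, 5]
Step 2: Midrank |d_i| (ties get averaged ranks).
ranks: |8|->7, |2|->1.5, |4|->4.5, |2|->1.5, |3|->3, |4|->4.5, |5|->6
Step 3: Attach original signs; sum ranks with positive sign and with negative sign.
W+ = 7 + 1.5 + 1.5 + 3 = 13
W- = 4.5 + 4.5 + 6 = 15
(Check: W+ + W- = 28 should equal n(n+1)/2 = 28.)
Step 4: Test statistic W = min(W+, W-) = 13.
Step 5: Ties in |d|, so use the tie-corrected normal approximation.
        E[W] = n(n+1)/4 = 7*8/4 = 14.
        Tie groups: |d|=2 (t=2), |d|=4 (t=2); sum(t^3 - t) = 12.
        Var[W] = n(n+1)(2n+1)/24 - sum(t^3-t)/48 = 840/24 - 12/48 = 34.75.
        z = (W - E[W]) / sqrt(Var[W]) = (13 - 14) / 5.8949 = -0.1696.
        Two-sided p = 2*Phi(z) = 0.865295.
Step 6: alpha = 0.1. fail to reject H0.

W+ = 13, W- = 15, W = min = 13, p = 0.865295, fail to reject H0.


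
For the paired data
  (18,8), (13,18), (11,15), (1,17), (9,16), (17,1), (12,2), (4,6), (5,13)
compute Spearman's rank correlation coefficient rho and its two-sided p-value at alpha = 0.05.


Step 1: Rank x and y separately (midranks; no ties here).
rank(x): 18->9, 13->7, 11->5, 1->1, 9->4, 17->8, 12->6, 4->2, 5->3
rank(y): 8->4, 18->9, 15->6, 17->8, 16->7, 1->1, 2->2, 6->3, 13->5
Step 2: d_i = R_x(i) - R_y(i); compute d_i^2.
  (9-4)^2=25, (7-9)^2=4, (5-6)^2=1, (1-8)^2=49, (4-7)^2=9, (8-1)^2=49, (6-2)^2=16, (2-3)^2=1, (3-5)^2=4
sum(d^2) = 158.
Step 3: rho = 1 - 6*158 / (9*(9^2 - 1)) = 1 - 948/720 = -0.316667.
Step 4: Under H0, t = rho * sqrt((n-2)/(1-rho^2)) = -0.8833 ~ t(7).
Step 5: Two-sided p-value from the t-distribution with 7 df = 0.406397.
Step 6: alpha = 0.05. fail to reject H0.

rho = -0.3167, p = 0.406397, fail to reject H0 at alpha = 0.05.


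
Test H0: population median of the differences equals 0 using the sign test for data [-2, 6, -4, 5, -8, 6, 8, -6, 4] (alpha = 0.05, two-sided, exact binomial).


Step 1: Discard zero differences. Original n = 9; n_eff = number of nonzero differences = 9.
Nonzero differences (with sign): -2, +6, -4, +5, -8, +6, +8, -6, +4
Step 2: Count signs: positive = 5, negative = 4.
Step 3: Under H0: P(positive) = 0.5, so the number of positives S ~ Bin(9, 0.5).
Step 4: Two-sided exact p-value = sum of Bin(9,0.5) probabilities at or below the observed probability = 1.000000.
Step 5: alpha = 0.05. fail to reject H0.

n_eff = 9, pos = 5, neg = 4, p = 1.000000, fail to reject H0.


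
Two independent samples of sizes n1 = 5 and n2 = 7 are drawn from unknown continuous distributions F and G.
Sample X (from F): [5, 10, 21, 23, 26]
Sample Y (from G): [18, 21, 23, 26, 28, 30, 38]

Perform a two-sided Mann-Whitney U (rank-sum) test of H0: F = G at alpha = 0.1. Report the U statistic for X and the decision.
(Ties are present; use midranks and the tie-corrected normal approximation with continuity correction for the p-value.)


Step 1: Combine and sort all 12 observations; assign midranks.
sorted (value, group): (5,X), (10,X), (18,Y), (21,X), (21,Y), (23,X), (23,Y), (26,X), (26,Y), (28,Y), (30,Y), (38,Y)
ranks: 5->1, 10->2, 18->3, 21->4.5, 21->4.5, 23->6.5, 23->6.5, 26->8.5, 26->8.5, 28->10, 30->11, 38->12
Step 2: Rank sum for X: R1 = 1 + 2 + 4.5 + 6.5 + 8.5 = 22.5.
Step 3: U_X = R1 - n1(n1+1)/2 = 22.5 - 5*6/2 = 22.5 - 15 = 7.5.
       U_Y = n1*n2 - U_X = 35 - 7.5 = 27.5.
Step 4: Ties are present, so use the tie-corrected normal approximation (with continuity correction) for the p-value.
Step 5: p-value = 0.120913; compare to alpha = 0.1. fail to reject H0.

U_X = 7.5, p = 0.120913, fail to reject H0 at alpha = 0.1.


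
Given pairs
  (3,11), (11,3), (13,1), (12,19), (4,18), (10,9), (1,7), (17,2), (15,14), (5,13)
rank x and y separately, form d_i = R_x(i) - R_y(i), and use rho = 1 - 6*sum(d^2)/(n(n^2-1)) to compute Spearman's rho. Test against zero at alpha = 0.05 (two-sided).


Step 1: Rank x and y separately (midranks; no ties here).
rank(x): 3->2, 11->6, 13->8, 12->7, 4->3, 10->5, 1->1, 17->10, 15->9, 5->4
rank(y): 11->6, 3->3, 1->1, 19->10, 18->9, 9->5, 7->4, 2->2, 14->8, 13->7
Step 2: d_i = R_x(i) - R_y(i); compute d_i^2.
  (2-6)^2=16, (6-3)^2=9, (8-1)^2=49, (7-10)^2=9, (3-9)^2=36, (5-5)^2=0, (1-4)^2=9, (10-2)^2=64, (9-8)^2=1, (4-7)^2=9
sum(d^2) = 202.
Step 3: rho = 1 - 6*202 / (10*(10^2 - 1)) = 1 - 1212/990 = -0.224242.
Step 4: Under H0, t = rho * sqrt((n-2)/(1-rho^2)) = -0.6508 ~ t(8).
Step 5: Two-sided p-value from the t-distribution with 8 df = 0.533401.
Step 6: alpha = 0.05. fail to reject H0.

rho = -0.2242, p = 0.533401, fail to reject H0 at alpha = 0.05.
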